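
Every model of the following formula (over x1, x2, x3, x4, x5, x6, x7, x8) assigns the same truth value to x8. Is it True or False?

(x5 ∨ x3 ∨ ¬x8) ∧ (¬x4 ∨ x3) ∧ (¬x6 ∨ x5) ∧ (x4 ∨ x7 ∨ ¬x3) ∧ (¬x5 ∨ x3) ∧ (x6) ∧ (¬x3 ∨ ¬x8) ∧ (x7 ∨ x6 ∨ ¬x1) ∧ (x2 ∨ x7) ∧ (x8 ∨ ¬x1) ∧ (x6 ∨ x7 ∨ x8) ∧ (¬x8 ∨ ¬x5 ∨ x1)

False

Suppose x8 = True.
(x6) alone gives x6 = True.
(x5) alone gives x5 = True.
(x3) alone gives x3 = True.
That conflicts with the unit clause (¬x3).
So every satisfying assignment has x8 = False.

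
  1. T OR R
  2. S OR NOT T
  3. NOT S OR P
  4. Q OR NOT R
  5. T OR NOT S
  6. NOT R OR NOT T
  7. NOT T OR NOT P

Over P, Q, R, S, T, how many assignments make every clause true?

2

There are 2^5 = 32 truth assignments over (P, Q, R, S, T).
Split on S. With S = true, the clauses containing S are satisfied and NOT S drops from the rest; 0 of the 2^4 = 16 assignments to the other variables satisfy what remains.
With S = false, by the same count on the reduced clause set, 2 assignments work.
(One model: P=F, Q=T, R=T, S=F, T=F.)
Total: 0 + 2 = 2.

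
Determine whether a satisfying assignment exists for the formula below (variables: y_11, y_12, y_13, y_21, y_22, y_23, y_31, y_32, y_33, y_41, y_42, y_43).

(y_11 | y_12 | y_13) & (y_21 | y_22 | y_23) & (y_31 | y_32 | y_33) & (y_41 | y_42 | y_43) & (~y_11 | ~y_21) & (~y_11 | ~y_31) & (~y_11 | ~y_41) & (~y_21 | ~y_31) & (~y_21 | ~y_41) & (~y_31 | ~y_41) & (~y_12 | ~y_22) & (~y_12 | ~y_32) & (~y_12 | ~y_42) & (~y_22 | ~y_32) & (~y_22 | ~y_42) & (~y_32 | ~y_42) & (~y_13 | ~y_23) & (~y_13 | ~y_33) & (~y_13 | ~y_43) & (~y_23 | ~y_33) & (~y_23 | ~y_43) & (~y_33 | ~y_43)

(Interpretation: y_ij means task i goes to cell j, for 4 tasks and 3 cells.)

Case y_11 = 0:
Case y_12 = 1:
From the singleton clause (~y_22), y_22 = 0.
From the singleton clause (~y_32), y_32 = 0.
From the singleton clause (~y_42), y_42 = 0.
Case y_21 = 1:
From the singleton clause (~y_31), y_31 = 0.
From the singleton clause (y_33), y_33 = 1.
From the singleton clause (~y_41), y_41 = 0.
From the singleton clause (y_43), y_43 = 1.
But (~y_43) is also a unit clause — contradiction.
Backtrack on y_21: now try y_21 = 0.
From the singleton clause (y_23), y_23 = 1.
From the singleton clause (~y_13), y_13 = 0.
From the singleton clause (~y_33), y_33 = 0.
From the singleton clause (y_31), y_31 = 1.
From the singleton clause (~y_41), y_41 = 0.
From the singleton clause (y_43), y_43 = 1.
But (~y_43) is also a unit clause — contradiction.
Either choice for y_21 ends in contradiction.
Backtrack on y_12: now try y_12 = 0.
From the singleton clause (y_13), y_13 = 1.
From the singleton clause (~y_23), y_23 = 0.
From the singleton clause (~y_33), y_33 = 0.
From the singleton clause (~y_43), y_43 = 0.
Case y_21 = 1:
From the singleton clause (~y_31), y_31 = 0.
From the singleton clause (y_32), y_32 = 1.
From the singleton clause (~y_41), y_41 = 0.
From the singleton clause (y_42), y_42 = 1.
But (~y_42) is also a unit clause — contradiction.
Backtrack on y_21: now try y_21 = 0.
From the singleton clause (y_22), y_22 = 1.
From the singleton clause (~y_32), y_32 = 0.
From the singleton clause (y_31), y_31 = 1.
From the singleton clause (~y_41), y_41 = 0.
From the singleton clause (y_42), y_42 = 1.
But (~y_42) is also a unit clause — contradiction.
Either choice for y_21 ends in contradiction.
Either choice for y_12 ends in contradiction.
Backtrack on y_11: now try y_11 = 1.
From the singleton clause (~y_21), y_21 = 0.
From the singleton clause (~y_31), y_31 = 0.
From the singleton clause (~y_41), y_41 = 0.
Case y_22 = 1:
From the singleton clause (~y_12), y_12 = 0.
From the singleton clause (~y_32), y_32 = 0.
From the singleton clause (y_33), y_33 = 1.
From the singleton clause (~y_42), y_42 = 0.
From the singleton clause (y_43), y_43 = 1.
But (~y_43) is also a unit clause — contradiction.
Backtrack on y_22: now try y_22 = 0.
From the singleton clause (y_23), y_23 = 1.
From the singleton clause (~y_13), y_13 = 0.
From the singleton clause (~y_33), y_33 = 0.
From the singleton clause (y_32), y_32 = 1.
From the singleton clause (~y_12), y_12 = 0.
From the singleton clause (~y_42), y_42 = 0.
From the singleton clause (y_43), y_43 = 1.
But (~y_43) is also a unit clause — contradiction.
Either choice for y_22 ends in contradiction.
Either choice for y_11 ends in contradiction.
No assignment satisfies every clause.

No, unsatisfiable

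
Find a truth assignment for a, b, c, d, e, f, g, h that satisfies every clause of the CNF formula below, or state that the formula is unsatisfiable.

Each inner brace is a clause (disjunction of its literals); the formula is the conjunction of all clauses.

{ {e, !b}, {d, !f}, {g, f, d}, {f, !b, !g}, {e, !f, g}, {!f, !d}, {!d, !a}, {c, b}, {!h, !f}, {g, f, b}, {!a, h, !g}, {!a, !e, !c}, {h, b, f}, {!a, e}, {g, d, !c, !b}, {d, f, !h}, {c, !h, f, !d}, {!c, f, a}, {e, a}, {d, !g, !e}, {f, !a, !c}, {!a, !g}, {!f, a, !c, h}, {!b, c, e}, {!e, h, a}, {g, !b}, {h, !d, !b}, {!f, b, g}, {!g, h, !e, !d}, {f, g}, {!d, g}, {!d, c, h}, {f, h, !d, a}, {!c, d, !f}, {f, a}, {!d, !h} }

Branch on e: set e = true.
Branch on d: set d = true.
(!f) alone gives f = false.
(!a) alone gives a = false.
Now (a) is unsatisfied and unit — conflict.
Backtrack on d: now try d = false.
(!f) alone gives f = false.
(g) alone gives g = true.
Now (!g) is unsatisfied and unit — conflict.
Either choice for d ends in contradiction.
Backtrack on e: now try e = false.
(!b) alone gives b = false.
(c) alone gives c = true.
(!a) alone gives a = false.
Now (a) is unsatisfied and unit — conflict.
Either choice for e ends in contradiction.

UNSATISFIABLE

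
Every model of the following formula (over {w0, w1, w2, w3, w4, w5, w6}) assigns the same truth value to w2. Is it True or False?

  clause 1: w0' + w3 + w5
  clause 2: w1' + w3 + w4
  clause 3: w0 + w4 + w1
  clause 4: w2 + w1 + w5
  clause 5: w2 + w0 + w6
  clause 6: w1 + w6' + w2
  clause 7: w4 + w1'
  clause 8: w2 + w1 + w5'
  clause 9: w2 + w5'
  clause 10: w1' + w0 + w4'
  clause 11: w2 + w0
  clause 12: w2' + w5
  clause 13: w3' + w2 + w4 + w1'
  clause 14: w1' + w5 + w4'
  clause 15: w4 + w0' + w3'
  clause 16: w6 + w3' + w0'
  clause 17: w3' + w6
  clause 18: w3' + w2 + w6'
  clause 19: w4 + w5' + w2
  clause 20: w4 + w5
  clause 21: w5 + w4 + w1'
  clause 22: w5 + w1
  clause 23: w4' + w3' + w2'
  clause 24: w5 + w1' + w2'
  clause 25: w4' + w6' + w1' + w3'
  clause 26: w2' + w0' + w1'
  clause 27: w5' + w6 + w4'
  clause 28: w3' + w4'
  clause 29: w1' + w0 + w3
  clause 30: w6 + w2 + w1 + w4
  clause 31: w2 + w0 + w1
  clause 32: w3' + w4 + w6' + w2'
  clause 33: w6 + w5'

Suppose w2 = 0.
Unit clause (w5') forces w5 = 0.
Unit clause (w1) forces w1 = 1.
Unit clause (w4) forces w4 = 1.
Now (w4') is unsatisfied and unit — conflict.
So every satisfying assignment has w2 = True.

True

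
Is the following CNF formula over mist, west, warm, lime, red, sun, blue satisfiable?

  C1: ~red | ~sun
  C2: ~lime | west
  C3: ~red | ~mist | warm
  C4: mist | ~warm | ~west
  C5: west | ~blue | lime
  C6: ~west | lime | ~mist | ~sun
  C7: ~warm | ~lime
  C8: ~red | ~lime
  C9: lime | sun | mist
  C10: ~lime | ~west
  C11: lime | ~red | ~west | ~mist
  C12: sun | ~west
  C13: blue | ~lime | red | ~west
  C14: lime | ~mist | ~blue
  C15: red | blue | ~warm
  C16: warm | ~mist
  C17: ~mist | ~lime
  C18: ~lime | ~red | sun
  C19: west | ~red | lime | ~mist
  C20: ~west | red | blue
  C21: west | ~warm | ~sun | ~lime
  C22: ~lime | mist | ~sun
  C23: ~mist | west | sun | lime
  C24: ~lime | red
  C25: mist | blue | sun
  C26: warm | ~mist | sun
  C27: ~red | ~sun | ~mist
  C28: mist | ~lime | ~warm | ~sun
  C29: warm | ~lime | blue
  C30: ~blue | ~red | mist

Case red = 0:
From the singleton clause (~lime), lime = 0.
Case west = 0:
From the singleton clause (~blue), blue = 0.
From the singleton clause (~warm), warm = 0.
From the singleton clause (~mist), mist = 0.
From the singleton clause (sun), sun = 1.
All clauses are satisfied.
A satisfying assignment: mist: 0; west: 0; warm: 0; lime: 0; red: 0; sun: 1; blue: 0.

Yes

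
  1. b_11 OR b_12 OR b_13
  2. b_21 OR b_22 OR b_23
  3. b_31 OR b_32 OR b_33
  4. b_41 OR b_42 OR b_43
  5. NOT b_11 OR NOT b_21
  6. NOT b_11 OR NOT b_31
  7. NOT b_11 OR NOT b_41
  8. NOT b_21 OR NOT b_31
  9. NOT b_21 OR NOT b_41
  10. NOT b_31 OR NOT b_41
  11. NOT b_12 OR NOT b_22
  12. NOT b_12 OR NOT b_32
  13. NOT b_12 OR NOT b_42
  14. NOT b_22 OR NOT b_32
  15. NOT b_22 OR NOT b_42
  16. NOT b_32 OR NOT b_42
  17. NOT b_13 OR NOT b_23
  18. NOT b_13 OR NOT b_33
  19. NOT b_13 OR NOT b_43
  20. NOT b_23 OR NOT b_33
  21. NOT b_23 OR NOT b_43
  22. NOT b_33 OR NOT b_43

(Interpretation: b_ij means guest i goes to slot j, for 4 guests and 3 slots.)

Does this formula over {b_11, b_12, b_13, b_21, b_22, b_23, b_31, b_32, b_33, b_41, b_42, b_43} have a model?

Branch on b_11: set b_11 = false.
Branch on b_12: set b_12 = true.
Unit clause (NOT b_22) forces b_22 = false.
Unit clause (NOT b_32) forces b_32 = false.
Unit clause (NOT b_42) forces b_42 = false.
Branch on b_21: set b_21 = true.
Unit clause (NOT b_31) forces b_31 = false.
Unit clause (b_33) forces b_33 = true.
Unit clause (NOT b_41) forces b_41 = false.
Unit clause (b_43) forces b_43 = true.
That conflicts with the unit clause (NOT b_43).
Undo b_21 and try b_21 = false.
Unit clause (b_23) forces b_23 = true.
Unit clause (NOT b_13) forces b_13 = false.
Unit clause (NOT b_33) forces b_33 = false.
Unit clause (b_31) forces b_31 = true.
Unit clause (NOT b_41) forces b_41 = false.
Unit clause (b_43) forces b_43 = true.
That conflicts with the unit clause (NOT b_43).
Neither b_21 = true nor b_21 = false works.
Undo b_12 and try b_12 = false.
Unit clause (b_13) forces b_13 = true.
Unit clause (NOT b_23) forces b_23 = false.
Unit clause (NOT b_33) forces b_33 = false.
Unit clause (NOT b_43) forces b_43 = false.
Branch on b_21: set b_21 = true.
Unit clause (NOT b_31) forces b_31 = false.
Unit clause (b_32) forces b_32 = true.
Unit clause (NOT b_41) forces b_41 = false.
Unit clause (b_42) forces b_42 = true.
That conflicts with the unit clause (NOT b_42).
Undo b_21 and try b_21 = false.
Unit clause (b_22) forces b_22 = true.
Unit clause (NOT b_32) forces b_32 = false.
Unit clause (b_31) forces b_31 = true.
Unit clause (NOT b_41) forces b_41 = false.
Unit clause (b_42) forces b_42 = true.
That conflicts with the unit clause (NOT b_42).
Neither b_21 = true nor b_21 = false works.
Neither b_12 = true nor b_12 = false works.
Undo b_11 and try b_11 = true.
Unit clause (NOT b_21) forces b_21 = false.
Unit clause (NOT b_31) forces b_31 = false.
Unit clause (NOT b_41) forces b_41 = false.
Branch on b_22: set b_22 = true.
Unit clause (NOT b_12) forces b_12 = false.
Unit clause (NOT b_32) forces b_32 = false.
Unit clause (b_33) forces b_33 = true.
Unit clause (NOT b_42) forces b_42 = false.
Unit clause (b_43) forces b_43 = true.
That conflicts with the unit clause (NOT b_43).
Undo b_22 and try b_22 = false.
Unit clause (b_23) forces b_23 = true.
Unit clause (NOT b_13) forces b_13 = false.
Unit clause (NOT b_33) forces b_33 = false.
Unit clause (b_32) forces b_32 = true.
Unit clause (NOT b_12) forces b_12 = false.
Unit clause (NOT b_42) forces b_42 = false.
Unit clause (b_43) forces b_43 = true.
That conflicts with the unit clause (NOT b_43).
Neither b_22 = true nor b_22 = false works.
Neither b_11 = true nor b_11 = false works.
No assignment satisfies every clause.

No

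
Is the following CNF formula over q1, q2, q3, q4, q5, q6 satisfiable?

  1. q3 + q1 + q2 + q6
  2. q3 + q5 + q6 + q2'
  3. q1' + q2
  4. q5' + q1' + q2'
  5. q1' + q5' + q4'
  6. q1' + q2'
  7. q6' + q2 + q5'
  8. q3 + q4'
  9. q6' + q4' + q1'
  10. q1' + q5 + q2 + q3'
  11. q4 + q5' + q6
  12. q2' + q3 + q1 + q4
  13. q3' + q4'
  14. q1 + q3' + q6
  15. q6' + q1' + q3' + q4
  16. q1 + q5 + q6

Satisfiable

Try q1 = 0.
Try q3 = 1.
The clause (q4') is unit, so q4 = 0.
The clause (q6) is unit, so q6 = 1.
Try q2 = 1.
No clause remains; q5 is free.
A satisfying assignment: q1 ↦ 0; q2 ↦ 1; q3 ↦ 1; q4 ↦ 0; q5 ↦ 0; q6 ↦ 1.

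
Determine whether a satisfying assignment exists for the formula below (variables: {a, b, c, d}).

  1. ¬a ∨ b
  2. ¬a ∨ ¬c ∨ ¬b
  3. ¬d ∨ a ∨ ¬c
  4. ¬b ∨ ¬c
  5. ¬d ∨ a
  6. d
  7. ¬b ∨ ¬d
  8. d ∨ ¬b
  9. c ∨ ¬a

From the singleton clause (d), d = True.
From the singleton clause (a), a = True.
From the singleton clause (b), b = True.
That conflicts with the unit clause (¬b).
No assignment satisfies every clause.

Unsatisfiable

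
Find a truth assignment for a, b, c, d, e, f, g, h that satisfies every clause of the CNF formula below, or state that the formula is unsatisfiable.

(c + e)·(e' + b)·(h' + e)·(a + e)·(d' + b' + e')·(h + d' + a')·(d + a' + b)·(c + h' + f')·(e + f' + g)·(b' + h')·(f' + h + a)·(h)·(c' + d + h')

UNSATISFIABLE

The clause (h) is unit, so h = 1.
The clause (e) is unit, so e = 1.
The clause (b) is unit, so b = 1.
But (b') is also a unit clause — contradiction.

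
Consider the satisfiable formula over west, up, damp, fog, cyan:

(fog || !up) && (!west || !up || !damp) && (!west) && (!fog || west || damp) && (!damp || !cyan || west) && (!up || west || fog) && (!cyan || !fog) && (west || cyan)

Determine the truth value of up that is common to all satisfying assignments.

Suppose up = true.
(fog) alone gives fog = true.
(!west) alone gives west = false.
(damp) alone gives damp = true.
(!cyan) alone gives cyan = false.
That conflicts with the unit clause (cyan).
So every satisfying assignment has up = False.

False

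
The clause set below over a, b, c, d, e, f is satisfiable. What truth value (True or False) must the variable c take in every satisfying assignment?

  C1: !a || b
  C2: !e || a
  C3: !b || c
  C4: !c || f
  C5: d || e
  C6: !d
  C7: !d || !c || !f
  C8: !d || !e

True

Suppose c = false.
Unit clause (!b) forces b = false.
Unit clause (!a) forces a = false.
Unit clause (!e) forces e = false.
Unit clause (d) forces d = true.
But (!d) is also a unit clause — contradiction.
So every satisfying assignment has c = True.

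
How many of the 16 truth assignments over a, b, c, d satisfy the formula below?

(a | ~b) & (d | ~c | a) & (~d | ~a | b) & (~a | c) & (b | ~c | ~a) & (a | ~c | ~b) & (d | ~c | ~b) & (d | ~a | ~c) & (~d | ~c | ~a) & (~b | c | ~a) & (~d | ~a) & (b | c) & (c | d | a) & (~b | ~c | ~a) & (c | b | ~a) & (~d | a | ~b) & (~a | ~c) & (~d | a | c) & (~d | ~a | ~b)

There are 2^4 = 16 truth assignments over (a, b, c, d).
Check each against the 19 clauses (columns in the order a, b, c, d):
  F F F F  ✗ fails (b | c)
  F F F T  ✗ fails (b | c)
  F F T F  ✗ fails (d | ~c | a)
  F F T T  ✓ satisfies all
  F T F F  ✗ fails (a | ~b)
  F T F T  ✗ fails (a | ~b)
  F T T F  ✗ fails (a | ~b)
  F T T T  ✗ fails (a | ~b)
  T F F F  ✗ fails (~a | c)
  T F F T  ✗ fails (~d | ~a | b)
  T F T F  ✗ fails (b | ~c | ~a)
  T F T T  ✗ fails (~d | ~a | b)
  T T F F  ✗ fails (~a | c)
  T T F T  ✗ fails (~a | c)
  T T T F  ✗ fails (d | ~c | ~b)
  T T T T  ✗ fails (~d | ~c | ~a)
1 of the 16 rows is a model.

1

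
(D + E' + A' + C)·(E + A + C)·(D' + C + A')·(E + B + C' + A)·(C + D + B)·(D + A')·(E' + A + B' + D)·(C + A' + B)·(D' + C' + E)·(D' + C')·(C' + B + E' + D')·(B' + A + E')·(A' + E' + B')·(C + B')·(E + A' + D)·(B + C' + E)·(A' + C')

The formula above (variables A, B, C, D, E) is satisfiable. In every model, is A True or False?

Suppose A = 1.
From the singleton clause (D), D = 1.
From the singleton clause (C), C = 1.
But (C') is also a unit clause — contradiction.
So every satisfying assignment has A = False.

False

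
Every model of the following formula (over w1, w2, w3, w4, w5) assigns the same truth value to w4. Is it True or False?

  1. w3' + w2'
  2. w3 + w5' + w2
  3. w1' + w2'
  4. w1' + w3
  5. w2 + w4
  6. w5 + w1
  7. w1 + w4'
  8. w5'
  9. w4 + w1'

True

Suppose w4 = 0.
From the singleton clause (w2), w2 = 1.
From the singleton clause (w3'), w3 = 0.
From the singleton clause (w1'), w1 = 0.
From the singleton clause (w5), w5 = 1.
But (w5') is also a unit clause — contradiction.
So every satisfying assignment has w4 = True.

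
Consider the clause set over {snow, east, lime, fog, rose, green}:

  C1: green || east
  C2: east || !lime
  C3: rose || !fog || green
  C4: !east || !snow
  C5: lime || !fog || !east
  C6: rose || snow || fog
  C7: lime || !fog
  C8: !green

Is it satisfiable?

Yes

(!green) alone gives green = false.
(east) alone gives east = true.
(!snow) alone gives snow = false.
Try rose = true.
Try lime = true.
Every clause is now satisfied; fog is unconstrained.
A satisfying assignment: snow: false,  east: true,  lime: true,  fog: true,  rose: true,  green: false.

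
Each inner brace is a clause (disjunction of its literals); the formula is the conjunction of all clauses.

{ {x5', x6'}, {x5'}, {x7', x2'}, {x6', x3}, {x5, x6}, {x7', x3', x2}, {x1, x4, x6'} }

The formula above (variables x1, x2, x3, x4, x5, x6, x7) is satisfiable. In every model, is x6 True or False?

Suppose x6 = 0.
Unit clause (x5') forces x5 = 0.
But (x5) is also a unit clause — contradiction.
So every satisfying assignment has x6 = True.

True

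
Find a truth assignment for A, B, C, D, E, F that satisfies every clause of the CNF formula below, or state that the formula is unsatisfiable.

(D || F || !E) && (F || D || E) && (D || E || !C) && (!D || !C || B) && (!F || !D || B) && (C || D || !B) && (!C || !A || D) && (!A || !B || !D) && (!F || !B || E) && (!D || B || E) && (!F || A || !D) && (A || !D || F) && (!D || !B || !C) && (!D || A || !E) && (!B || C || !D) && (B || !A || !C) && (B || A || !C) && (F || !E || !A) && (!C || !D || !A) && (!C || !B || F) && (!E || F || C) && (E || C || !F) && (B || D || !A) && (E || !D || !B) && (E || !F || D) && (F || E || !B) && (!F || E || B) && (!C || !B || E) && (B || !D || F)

Try D = false.
Try F = true.
From the singleton clause (E), E = true.
Try C = false.
From the singleton clause (!B), B = false.
From the singleton clause (!A), A = false.
This assignment satisfies each clause.

A ↦ false,  B ↦ false,  C ↦ false,  D ↦ false,  E ↦ true,  F ↦ true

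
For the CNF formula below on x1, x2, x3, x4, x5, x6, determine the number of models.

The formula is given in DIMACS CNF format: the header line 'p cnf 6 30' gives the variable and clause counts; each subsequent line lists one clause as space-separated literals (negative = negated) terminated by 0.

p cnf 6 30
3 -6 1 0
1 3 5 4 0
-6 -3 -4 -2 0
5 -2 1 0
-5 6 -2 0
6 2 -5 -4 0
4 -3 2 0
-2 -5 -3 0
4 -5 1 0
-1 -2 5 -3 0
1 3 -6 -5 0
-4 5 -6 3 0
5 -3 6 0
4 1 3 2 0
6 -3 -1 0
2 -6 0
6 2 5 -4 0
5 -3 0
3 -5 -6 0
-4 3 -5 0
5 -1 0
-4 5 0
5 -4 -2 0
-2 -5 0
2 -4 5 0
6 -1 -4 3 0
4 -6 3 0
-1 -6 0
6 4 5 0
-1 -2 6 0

There are 2^6 = 64 truth assignments over (x1, x2, x3, x4, x5, x6).
Split on x5. With x5 = True, the clauses containing x5 are satisfied and ¬x5 drops from the rest; 1 of the 2^5 = 32 assignments to the other variables satisfy what remains.
With x5 = False, by the same count on the reduced clause set, 0 assignments work.
Total: 1 + 0 = 1.

1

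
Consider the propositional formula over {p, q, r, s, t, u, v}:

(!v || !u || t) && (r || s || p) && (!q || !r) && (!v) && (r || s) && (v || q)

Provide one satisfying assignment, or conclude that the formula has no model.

(!v) alone gives v = false.
(q) alone gives q = true.
(!r) alone gives r = false.
(s) alone gives s = true.
All clauses hold; p, t, u can take either value.

p: true,  q: true,  r: false,  s: true,  t: true,  u: false,  v: false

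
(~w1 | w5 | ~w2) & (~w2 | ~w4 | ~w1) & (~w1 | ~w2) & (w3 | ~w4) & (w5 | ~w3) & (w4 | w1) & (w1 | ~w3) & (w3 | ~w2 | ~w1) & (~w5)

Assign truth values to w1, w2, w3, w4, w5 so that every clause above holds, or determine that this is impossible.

(~w5) alone gives w5 = 0.
(~w3) alone gives w3 = 0.
(~w4) alone gives w4 = 0.
(w1) alone gives w1 = 1.
(~w2) alone gives w2 = 0.
This assignment satisfies each clause.

w1 ↦ 1; w2 ↦ 0; w3 ↦ 0; w4 ↦ 0; w5 ↦ 0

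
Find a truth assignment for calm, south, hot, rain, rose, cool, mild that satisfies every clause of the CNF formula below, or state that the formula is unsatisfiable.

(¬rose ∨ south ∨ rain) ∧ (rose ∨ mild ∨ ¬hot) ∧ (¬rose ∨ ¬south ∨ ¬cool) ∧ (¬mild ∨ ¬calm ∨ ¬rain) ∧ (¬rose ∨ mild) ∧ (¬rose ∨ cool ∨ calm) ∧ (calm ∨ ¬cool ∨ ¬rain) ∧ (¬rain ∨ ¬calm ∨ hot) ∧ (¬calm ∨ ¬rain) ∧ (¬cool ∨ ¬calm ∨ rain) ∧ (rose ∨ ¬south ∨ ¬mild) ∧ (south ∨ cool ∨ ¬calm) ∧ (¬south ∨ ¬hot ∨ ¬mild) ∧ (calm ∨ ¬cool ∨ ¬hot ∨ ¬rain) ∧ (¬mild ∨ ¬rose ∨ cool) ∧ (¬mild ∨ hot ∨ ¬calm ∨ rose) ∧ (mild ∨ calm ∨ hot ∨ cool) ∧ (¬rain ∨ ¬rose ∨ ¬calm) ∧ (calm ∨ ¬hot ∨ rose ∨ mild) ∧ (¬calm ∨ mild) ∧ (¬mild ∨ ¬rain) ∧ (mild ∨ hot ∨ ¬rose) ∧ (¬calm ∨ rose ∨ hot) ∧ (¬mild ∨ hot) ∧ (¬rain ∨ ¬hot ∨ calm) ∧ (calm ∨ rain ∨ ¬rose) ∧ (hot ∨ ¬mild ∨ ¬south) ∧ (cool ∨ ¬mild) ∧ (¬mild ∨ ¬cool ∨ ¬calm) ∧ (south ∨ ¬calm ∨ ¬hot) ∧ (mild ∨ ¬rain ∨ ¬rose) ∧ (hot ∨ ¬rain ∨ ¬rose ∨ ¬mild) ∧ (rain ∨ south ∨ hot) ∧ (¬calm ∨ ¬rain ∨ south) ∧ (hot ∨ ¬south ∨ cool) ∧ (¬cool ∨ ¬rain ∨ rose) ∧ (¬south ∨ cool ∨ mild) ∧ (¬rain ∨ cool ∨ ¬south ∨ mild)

calm: False,  south: True,  hot: False,  rain: False,  rose: False,  cool: True,  mild: False

Suppose rose = False.
Suppose mild = False.
Unit clause (¬hot) forces hot = False.
Unit clause (¬calm) forces calm = False.
Unit clause (cool) forces cool = True.
Unit clause (¬rain) forces rain = False.
Unit clause (south) forces south = True.
All clauses are satisfied.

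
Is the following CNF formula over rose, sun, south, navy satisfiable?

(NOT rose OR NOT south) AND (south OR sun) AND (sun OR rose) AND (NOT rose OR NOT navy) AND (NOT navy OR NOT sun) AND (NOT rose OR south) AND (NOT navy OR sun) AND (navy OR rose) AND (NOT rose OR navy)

Case rose = false:
(sun) alone gives sun = true.
(NOT navy) alone gives navy = false.
That conflicts with the unit clause (navy).
Undo rose and try rose = true.
(NOT south) alone gives south = false.
That conflicts with the unit clause (south).
Either choice for rose ends in contradiction.
No assignment satisfies every clause.

Unsatisfiable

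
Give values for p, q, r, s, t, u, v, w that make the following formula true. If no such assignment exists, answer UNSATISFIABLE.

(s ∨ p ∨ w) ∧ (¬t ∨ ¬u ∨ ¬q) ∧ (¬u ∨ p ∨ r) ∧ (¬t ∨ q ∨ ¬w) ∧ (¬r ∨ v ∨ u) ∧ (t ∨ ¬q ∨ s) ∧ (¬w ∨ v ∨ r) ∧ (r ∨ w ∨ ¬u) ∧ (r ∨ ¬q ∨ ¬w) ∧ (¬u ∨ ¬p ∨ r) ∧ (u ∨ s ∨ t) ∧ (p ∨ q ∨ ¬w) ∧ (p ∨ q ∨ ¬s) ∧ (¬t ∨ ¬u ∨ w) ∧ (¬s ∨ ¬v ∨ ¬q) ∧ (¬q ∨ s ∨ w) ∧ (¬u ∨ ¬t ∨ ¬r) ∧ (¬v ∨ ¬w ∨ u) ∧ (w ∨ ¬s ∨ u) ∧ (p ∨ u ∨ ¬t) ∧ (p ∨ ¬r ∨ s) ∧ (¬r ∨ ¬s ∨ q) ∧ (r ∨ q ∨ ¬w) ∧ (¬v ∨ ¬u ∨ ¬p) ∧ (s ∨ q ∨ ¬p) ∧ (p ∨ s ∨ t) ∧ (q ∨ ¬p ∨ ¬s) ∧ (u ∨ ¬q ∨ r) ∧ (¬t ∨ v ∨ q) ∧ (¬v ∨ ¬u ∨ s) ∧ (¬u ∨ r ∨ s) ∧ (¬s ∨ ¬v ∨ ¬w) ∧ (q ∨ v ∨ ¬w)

p: True, q: True, r: True, s: True, t: False, u: True, v: False, w: False

Try s = True.
Try p = True.
(q) alone gives q = True.
(¬v) alone gives v = False.
Try t = False.
Try r = True.
(u) alone gives u = True.
No clause remains; w is free.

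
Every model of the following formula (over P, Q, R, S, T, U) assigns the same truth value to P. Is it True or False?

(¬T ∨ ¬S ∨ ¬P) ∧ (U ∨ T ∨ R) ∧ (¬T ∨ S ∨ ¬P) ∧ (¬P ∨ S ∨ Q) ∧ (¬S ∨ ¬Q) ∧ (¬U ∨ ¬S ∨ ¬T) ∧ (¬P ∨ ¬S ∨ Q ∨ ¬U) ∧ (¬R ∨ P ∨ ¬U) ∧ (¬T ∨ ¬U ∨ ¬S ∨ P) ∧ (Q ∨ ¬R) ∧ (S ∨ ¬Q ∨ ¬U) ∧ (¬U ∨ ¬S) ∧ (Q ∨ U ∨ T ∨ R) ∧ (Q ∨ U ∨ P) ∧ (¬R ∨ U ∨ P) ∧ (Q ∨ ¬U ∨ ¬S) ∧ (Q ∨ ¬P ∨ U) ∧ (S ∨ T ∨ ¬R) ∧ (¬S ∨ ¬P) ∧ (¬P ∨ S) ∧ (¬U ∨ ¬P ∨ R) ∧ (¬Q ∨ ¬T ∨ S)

Suppose P = True.
(¬S) alone gives S = False.
Now (S) is unsatisfied and unit — conflict.
So every satisfying assignment has P = False.

False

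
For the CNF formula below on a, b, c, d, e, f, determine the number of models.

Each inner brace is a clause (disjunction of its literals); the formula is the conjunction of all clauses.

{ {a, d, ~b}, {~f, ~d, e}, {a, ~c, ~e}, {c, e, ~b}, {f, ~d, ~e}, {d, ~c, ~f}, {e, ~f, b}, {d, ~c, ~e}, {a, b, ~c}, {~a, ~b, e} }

19

There are 2^6 = 64 truth assignments over (a, b, c, d, e, f).
Split on d. With d = 1, the clauses containing d are satisfied and ~d drops from the rest; 10 of the 2^5 = 32 assignments to the other variables satisfy what remains.
With d = 0, by the same count on the reduced clause set, 9 assignments work.
Total: 10 + 9 = 19.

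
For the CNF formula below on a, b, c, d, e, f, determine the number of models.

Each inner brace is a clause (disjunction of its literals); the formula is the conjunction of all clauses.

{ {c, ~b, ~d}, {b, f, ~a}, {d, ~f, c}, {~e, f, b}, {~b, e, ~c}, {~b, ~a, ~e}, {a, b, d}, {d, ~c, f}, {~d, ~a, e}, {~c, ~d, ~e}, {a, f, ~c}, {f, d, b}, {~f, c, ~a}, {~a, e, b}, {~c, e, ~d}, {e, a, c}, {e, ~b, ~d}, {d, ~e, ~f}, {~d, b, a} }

There are 2^6 = 64 truth assignments over (a, b, c, d, e, f).
Split on e. With e = 1, the clauses containing e are satisfied and ~e drops from the rest; 1 of the 2^5 = 32 assignments to the other variables satisfy what remains.
With e = 0, by the same count on the reduced clause set, 1 assignment works.
(One model: a=F, b=T, c=F, d=F, e=T, f=F.)
Total: 1 + 1 = 2.

2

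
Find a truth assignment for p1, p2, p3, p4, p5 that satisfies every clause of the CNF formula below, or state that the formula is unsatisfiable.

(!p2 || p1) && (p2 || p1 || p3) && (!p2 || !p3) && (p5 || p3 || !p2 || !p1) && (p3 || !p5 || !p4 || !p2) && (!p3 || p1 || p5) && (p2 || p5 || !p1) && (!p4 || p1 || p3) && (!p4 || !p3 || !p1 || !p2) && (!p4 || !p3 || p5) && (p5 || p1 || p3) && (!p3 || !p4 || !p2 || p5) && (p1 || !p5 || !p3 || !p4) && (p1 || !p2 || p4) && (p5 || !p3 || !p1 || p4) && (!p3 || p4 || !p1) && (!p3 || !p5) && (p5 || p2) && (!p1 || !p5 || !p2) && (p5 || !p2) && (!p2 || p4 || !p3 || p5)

p1=true, p2=false, p3=false, p4=true, p5=true

Suppose p2 = false.
The clause (p5) is unit, so p5 = true.
The clause (!p3) is unit, so p3 = false.
The clause (p1) is unit, so p1 = true.
Every clause is now satisfied; p4 is unconstrained.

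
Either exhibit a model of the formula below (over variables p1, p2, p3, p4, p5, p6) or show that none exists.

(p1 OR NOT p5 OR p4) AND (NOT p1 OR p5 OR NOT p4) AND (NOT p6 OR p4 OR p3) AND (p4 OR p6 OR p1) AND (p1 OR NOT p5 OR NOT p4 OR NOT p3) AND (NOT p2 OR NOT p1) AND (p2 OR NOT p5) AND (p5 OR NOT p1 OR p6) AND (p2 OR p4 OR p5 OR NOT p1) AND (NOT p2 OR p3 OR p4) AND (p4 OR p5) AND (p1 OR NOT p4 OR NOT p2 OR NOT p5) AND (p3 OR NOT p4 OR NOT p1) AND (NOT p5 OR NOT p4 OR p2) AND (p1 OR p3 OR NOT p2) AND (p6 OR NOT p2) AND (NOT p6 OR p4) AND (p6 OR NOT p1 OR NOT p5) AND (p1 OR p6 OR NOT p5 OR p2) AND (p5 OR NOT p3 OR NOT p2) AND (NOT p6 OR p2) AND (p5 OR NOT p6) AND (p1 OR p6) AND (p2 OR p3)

UNSATISFIABLE

Case p2 = false:
From the singleton clause (NOT p5), p5 = false.
From the singleton clause (p4), p4 = true.
From the singleton clause (NOT p1), p1 = false.
From the singleton clause (NOT p6), p6 = false.
That conflicts with the unit clause (p6).
That branch fails; take p2 = true instead.
From the singleton clause (NOT p1), p1 = false.
From the singleton clause (p3), p3 = true.
From the singleton clause (p6), p6 = true.
From the singleton clause (p4), p4 = true.
From the singleton clause (NOT p5), p5 = false.
That conflicts with the unit clause (p5).
Neither p2 = true nor p2 = false works.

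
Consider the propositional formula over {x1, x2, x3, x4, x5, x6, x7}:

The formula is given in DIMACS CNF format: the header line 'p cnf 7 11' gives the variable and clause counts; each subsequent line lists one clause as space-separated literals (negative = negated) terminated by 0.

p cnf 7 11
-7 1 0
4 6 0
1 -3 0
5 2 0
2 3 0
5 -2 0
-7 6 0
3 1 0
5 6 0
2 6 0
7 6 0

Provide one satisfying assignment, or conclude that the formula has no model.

Try x7 = False.
(x6) alone gives x6 = True.
Try x1 = True.
Try x5 = True.
Try x2 = True.
Every clause is now satisfied; x3, x4 are unconstrained.

x1: True; x2: True; x3: True; x4: True; x5: True; x6: True; x7: False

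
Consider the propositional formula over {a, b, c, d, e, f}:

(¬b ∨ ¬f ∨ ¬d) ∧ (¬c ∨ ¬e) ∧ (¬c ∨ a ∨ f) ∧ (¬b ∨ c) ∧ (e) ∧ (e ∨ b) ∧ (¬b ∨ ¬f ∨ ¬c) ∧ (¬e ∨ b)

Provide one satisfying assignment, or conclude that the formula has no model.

The clause (e) is unit, so e = True.
The clause (¬c) is unit, so c = False.
The clause (¬b) is unit, so b = False.
That conflicts with the unit clause (b).

UNSATISFIABLE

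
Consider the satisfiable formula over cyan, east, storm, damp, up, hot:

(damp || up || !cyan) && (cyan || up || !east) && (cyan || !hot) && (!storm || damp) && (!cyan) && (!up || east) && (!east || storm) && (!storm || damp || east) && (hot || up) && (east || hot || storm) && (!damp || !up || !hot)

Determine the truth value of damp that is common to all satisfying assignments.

True

Suppose damp = false.
From the singleton clause (!storm), storm = false.
From the singleton clause (!cyan), cyan = false.
From the singleton clause (!hot), hot = false.
From the singleton clause (!east), east = false.
Now (east) is unsatisfied and unit — conflict.
So every satisfying assignment has damp = True.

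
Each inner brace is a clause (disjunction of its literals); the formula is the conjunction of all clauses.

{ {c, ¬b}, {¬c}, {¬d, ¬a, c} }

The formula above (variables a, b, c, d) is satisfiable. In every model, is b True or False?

False

Suppose b = True.
(c) alone gives c = True.
But (¬c) is also a unit clause — contradiction.
So every satisfying assignment has b = False.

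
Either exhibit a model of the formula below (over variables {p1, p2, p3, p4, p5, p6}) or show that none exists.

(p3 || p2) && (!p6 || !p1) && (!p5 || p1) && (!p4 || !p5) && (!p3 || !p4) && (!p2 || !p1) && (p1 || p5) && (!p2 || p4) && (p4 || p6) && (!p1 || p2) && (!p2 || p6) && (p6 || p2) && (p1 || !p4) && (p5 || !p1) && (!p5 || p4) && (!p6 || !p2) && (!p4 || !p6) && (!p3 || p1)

UNSATISFIABLE

Branch on p3: set p3 = true.
The clause (!p4) is unit, so p4 = false.
The clause (!p2) is unit, so p2 = false.
The clause (p6) is unit, so p6 = true.
The clause (!p1) is unit, so p1 = false.
That conflicts with the unit clause (p1).
Backtrack on p3: now try p3 = false.
The clause (p2) is unit, so p2 = true.
The clause (!p1) is unit, so p1 = false.
The clause (!p5) is unit, so p5 = false.
That conflicts with the unit clause (p5).
Neither p3 = true nor p3 = false works.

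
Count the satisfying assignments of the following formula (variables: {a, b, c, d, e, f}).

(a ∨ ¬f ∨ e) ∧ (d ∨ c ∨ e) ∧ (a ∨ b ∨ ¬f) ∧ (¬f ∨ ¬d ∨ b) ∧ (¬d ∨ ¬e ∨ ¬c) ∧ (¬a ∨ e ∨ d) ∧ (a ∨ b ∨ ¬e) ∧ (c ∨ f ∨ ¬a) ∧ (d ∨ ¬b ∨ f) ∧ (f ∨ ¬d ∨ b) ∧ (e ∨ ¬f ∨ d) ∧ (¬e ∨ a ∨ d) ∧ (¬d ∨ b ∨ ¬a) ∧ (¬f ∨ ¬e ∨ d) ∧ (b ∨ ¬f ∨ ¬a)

There are 2^6 = 64 truth assignments over (a, b, c, d, e, f).
Split on e. With e = True, the clauses containing e are satisfied and ¬e drops from the rest; 4 of the 2^5 = 32 assignments to the other variables satisfy what remains.
With e = False, by the same count on the reduced clause set, 6 assignments work.
Total: 4 + 6 = 10.

10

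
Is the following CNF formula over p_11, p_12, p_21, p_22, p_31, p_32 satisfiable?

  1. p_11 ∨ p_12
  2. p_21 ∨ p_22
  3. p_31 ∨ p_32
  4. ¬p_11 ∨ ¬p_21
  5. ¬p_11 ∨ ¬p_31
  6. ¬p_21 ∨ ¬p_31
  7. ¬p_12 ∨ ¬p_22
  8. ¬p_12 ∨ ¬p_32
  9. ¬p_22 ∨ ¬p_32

No

Try p_11 = True.
From the singleton clause (¬p_21), p_21 = False.
From the singleton clause (p_22), p_22 = True.
From the singleton clause (¬p_31), p_31 = False.
From the singleton clause (p_32), p_32 = True.
But (¬p_32) is also a unit clause — contradiction.
So p_11 must be the other value — set p_11 = False.
From the singleton clause (p_12), p_12 = True.
From the singleton clause (¬p_22), p_22 = False.
From the singleton clause (p_21), p_21 = True.
From the singleton clause (¬p_31), p_31 = False.
From the singleton clause (p_32), p_32 = True.
But (¬p_32) is also a unit clause — contradiction.
Either choice for p_11 ends in contradiction.
No assignment satisfies every clause.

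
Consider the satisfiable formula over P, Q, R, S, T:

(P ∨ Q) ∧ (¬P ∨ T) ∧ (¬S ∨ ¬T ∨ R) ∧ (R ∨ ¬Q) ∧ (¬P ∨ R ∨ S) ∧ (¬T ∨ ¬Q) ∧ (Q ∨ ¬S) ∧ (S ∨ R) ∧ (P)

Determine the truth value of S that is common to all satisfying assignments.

Suppose S = True.
Unit clause (Q) forces Q = True.
Unit clause (R) forces R = True.
Unit clause (¬T) forces T = False.
Unit clause (¬P) forces P = False.
But (P) is also a unit clause — contradiction.
So every satisfying assignment has S = False.

False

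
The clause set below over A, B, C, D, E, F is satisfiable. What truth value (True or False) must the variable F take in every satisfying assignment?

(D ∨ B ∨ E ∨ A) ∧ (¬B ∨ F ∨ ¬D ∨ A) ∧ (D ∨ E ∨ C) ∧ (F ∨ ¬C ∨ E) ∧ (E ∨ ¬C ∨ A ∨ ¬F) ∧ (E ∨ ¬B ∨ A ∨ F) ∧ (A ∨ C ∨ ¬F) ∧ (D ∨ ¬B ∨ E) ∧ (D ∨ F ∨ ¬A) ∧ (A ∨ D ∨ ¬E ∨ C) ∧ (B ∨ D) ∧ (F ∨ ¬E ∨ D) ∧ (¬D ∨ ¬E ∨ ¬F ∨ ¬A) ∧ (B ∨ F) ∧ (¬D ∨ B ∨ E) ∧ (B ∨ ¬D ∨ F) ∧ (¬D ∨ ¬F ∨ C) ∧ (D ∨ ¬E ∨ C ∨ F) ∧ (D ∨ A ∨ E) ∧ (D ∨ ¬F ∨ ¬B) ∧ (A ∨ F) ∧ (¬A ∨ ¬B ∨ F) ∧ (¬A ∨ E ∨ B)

True

Suppose F = False.
From the singleton clause (B), B = True.
From the singleton clause (A), A = True.
That conflicts with the unit clause (¬A).
So every satisfying assignment has F = True.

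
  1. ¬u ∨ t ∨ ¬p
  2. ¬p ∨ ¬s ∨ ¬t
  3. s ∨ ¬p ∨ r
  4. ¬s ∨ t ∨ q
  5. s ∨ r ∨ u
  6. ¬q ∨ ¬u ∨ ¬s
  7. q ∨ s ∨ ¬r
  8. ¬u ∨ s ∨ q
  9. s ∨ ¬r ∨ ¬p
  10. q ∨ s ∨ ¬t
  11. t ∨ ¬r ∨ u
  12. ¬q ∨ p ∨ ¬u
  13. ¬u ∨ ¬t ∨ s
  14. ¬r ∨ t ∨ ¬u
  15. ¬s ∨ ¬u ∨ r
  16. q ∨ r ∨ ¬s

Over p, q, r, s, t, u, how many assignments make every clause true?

7

There are 2^6 = 64 truth assignments over (p, q, r, s, t, u).
Split on p. With p = True, the clauses containing p are satisfied and ¬p drops from the rest; 1 of the 2^5 = 32 assignments to the other variables satisfy what remains.
With p = False, by the same count on the reduced clause set, 6 assignments work.
Total: 1 + 6 = 7.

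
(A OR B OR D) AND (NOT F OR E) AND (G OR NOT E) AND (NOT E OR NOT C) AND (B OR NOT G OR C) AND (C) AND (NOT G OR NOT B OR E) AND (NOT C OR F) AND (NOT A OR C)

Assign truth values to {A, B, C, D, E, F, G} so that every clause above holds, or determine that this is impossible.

UNSATISFIABLE

The clause (C) is unit, so C = true.
The clause (NOT E) is unit, so E = false.
The clause (NOT F) is unit, so F = false.
That conflicts with the unit clause (F).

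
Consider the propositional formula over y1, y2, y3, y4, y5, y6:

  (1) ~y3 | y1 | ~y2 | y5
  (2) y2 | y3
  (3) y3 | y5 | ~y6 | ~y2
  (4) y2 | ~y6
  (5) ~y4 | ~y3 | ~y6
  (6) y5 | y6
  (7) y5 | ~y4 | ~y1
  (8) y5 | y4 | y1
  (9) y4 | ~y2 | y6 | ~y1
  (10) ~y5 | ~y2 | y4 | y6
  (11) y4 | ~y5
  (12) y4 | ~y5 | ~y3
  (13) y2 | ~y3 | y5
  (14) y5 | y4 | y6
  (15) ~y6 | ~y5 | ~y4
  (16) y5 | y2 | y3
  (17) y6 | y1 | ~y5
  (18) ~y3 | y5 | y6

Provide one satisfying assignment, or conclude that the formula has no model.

y1: 1,  y2: 1,  y3: 1,  y4: 0,  y5: 0,  y6: 1

Branch on y2: set y2 = 1.
Branch on y5: set y5 = 0.
From the singleton clause (y6), y6 = 1.
From the singleton clause (y3), y3 = 1.
From the singleton clause (y1), y1 = 1.
From the singleton clause (~y4), y4 = 0.
Every clause now holds.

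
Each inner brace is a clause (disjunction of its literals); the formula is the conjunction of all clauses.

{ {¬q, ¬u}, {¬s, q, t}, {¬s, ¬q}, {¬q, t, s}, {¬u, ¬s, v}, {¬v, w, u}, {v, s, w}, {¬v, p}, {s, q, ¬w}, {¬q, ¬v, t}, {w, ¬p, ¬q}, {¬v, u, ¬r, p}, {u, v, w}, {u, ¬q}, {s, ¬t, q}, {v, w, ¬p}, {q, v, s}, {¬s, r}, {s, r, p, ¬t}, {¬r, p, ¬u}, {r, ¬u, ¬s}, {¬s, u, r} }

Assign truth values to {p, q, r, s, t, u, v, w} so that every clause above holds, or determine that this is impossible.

Case q = False:
Case s = False:
(¬w) alone gives w = False.
(v) alone gives v = True.
(u) alone gives u = True.
(p) alone gives p = True.
(¬t) alone gives t = False.
All clauses hold; r can take either value.

p=True,  q=False,  r=False,  s=False,  t=False,  u=True,  v=True,  w=False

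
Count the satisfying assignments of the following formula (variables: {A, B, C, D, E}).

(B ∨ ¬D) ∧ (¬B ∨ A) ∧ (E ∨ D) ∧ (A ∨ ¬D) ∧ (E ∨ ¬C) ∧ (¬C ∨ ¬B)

There are 2^5 = 32 truth assignments over (A, B, C, D, E).
Split on C. With C = True, the clauses containing C are satisfied and ¬C drops from the rest; 2 of the 2^4 = 16 assignments to the other variables satisfy what remains.
With C = False, by the same count on the reduced clause set, 5 assignments work.
(One model: A=F, B=F, C=F, D=F, E=T.)
Total: 2 + 5 = 7.

7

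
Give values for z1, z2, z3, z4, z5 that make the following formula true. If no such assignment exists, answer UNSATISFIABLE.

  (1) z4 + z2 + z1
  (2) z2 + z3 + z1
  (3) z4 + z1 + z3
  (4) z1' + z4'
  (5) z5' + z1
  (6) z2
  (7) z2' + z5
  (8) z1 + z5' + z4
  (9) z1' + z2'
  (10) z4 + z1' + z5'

UNSATISFIABLE

Unit clause (z2) forces z2 = 1.
Unit clause (z5) forces z5 = 1.
Unit clause (z1) forces z1 = 1.
But (z1') is also a unit clause — contradiction.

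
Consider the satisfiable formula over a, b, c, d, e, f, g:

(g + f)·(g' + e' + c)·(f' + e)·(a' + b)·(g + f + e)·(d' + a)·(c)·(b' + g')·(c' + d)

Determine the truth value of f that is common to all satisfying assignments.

True

Suppose f = 0.
(g) alone gives g = 1.
(c) alone gives c = 1.
(b') alone gives b = 0.
(a') alone gives a = 0.
(d') alone gives d = 0.
Now (d) is unsatisfied and unit — conflict.
So every satisfying assignment has f = True.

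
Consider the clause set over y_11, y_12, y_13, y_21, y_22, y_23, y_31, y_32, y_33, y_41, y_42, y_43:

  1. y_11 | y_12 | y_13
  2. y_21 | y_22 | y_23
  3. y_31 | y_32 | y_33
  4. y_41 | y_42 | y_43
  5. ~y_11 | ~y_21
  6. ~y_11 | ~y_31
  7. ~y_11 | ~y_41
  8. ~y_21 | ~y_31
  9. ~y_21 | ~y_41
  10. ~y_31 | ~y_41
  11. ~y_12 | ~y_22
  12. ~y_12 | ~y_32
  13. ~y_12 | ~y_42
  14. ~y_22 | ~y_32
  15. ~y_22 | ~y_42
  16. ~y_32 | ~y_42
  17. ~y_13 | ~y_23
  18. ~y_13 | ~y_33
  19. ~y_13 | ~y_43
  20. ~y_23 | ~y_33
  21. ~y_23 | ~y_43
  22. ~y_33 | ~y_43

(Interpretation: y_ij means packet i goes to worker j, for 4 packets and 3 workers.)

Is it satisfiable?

Try y_11 = 0.
Try y_12 = 1.
From the singleton clause (~y_22), y_22 = 0.
From the singleton clause (~y_32), y_32 = 0.
From the singleton clause (~y_42), y_42 = 0.
Try y_21 = 1.
From the singleton clause (~y_31), y_31 = 0.
From the singleton clause (y_33), y_33 = 1.
From the singleton clause (~y_41), y_41 = 0.
From the singleton clause (y_43), y_43 = 1.
That conflicts with the unit clause (~y_43).
So y_21 must be the other value — set y_21 = 0.
From the singleton clause (y_23), y_23 = 1.
From the singleton clause (~y_13), y_13 = 0.
From the singleton clause (~y_33), y_33 = 0.
From the singleton clause (y_31), y_31 = 1.
From the singleton clause (~y_41), y_41 = 0.
From the singleton clause (y_43), y_43 = 1.
That conflicts with the unit clause (~y_43).
Both values of y_21 lead to a conflict.
So y_12 must be the other value — set y_12 = 0.
From the singleton clause (y_13), y_13 = 1.
From the singleton clause (~y_23), y_23 = 0.
From the singleton clause (~y_33), y_33 = 0.
From the singleton clause (~y_43), y_43 = 0.
Try y_21 = 1.
From the singleton clause (~y_31), y_31 = 0.
From the singleton clause (y_32), y_32 = 1.
From the singleton clause (~y_41), y_41 = 0.
From the singleton clause (y_42), y_42 = 1.
That conflicts with the unit clause (~y_42).
So y_21 must be the other value — set y_21 = 0.
From the singleton clause (y_22), y_22 = 1.
From the singleton clause (~y_32), y_32 = 0.
From the singleton clause (y_31), y_31 = 1.
From the singleton clause (~y_41), y_41 = 0.
From the singleton clause (y_42), y_42 = 1.
That conflicts with the unit clause (~y_42).
Both values of y_21 lead to a conflict.
Both values of y_12 lead to a conflict.
So y_11 must be the other value — set y_11 = 1.
From the singleton clause (~y_21), y_21 = 0.
From the singleton clause (~y_31), y_31 = 0.
From the singleton clause (~y_41), y_41 = 0.
Try y_22 = 1.
From the singleton clause (~y_12), y_12 = 0.
From the singleton clause (~y_32), y_32 = 0.
From the singleton clause (y_33), y_33 = 1.
From the singleton clause (~y_42), y_42 = 0.
From the singleton clause (y_43), y_43 = 1.
That conflicts with the unit clause (~y_43).
So y_22 must be the other value — set y_22 = 0.
From the singleton clause (y_23), y_23 = 1.
From the singleton clause (~y_13), y_13 = 0.
From the singleton clause (~y_33), y_33 = 0.
From the singleton clause (y_32), y_32 = 1.
From the singleton clause (~y_12), y_12 = 0.
From the singleton clause (~y_42), y_42 = 0.
From the singleton clause (y_43), y_43 = 1.
That conflicts with the unit clause (~y_43).
Both values of y_22 lead to a conflict.
Both values of y_11 lead to a conflict.
No assignment satisfies every clause.

No, unsatisfiable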